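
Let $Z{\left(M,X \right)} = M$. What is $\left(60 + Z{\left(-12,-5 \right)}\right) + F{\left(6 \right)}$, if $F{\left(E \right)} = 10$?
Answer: $58$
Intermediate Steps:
$\left(60 + Z{\left(-12,-5 \right)}\right) + F{\left(6 \right)} = \left(60 - 12\right) + 10 = 48 + 10 = 58$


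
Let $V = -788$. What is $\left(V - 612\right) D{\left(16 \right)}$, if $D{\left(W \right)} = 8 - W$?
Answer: $11200$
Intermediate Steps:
$\left(V - 612\right) D{\left(16 \right)} = \left(-788 - 612\right) \left(8 - 16\right) = - 1400 \left(8 - 16\right) = \left(-1400\right) \left(-8\right) = 11200$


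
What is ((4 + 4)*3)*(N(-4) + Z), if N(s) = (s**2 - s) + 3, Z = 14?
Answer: 888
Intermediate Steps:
N(s) = 3 + s**2 - s
((4 + 4)*3)*(N(-4) + Z) = ((4 + 4)*3)*((3 + (-4)**2 - 1*(-4)) + 14) = (8*3)*((3 + 16 + 4) + 14) = 24*(23 + 14) = 24*37 = 888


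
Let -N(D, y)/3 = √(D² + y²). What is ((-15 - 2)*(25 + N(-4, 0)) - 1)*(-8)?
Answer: 1776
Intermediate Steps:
N(D, y) = -3*√(D² + y²)
((-15 - 2)*(25 + N(-4, 0)) - 1)*(-8) = ((-15 - 2)*(25 - 3*√((-4)² + 0²)) - 1)*(-8) = (-17*(25 - 3*√(16 + 0)) - 1)*(-8) = (-17*(25 - 3*√16) - 1)*(-8) = (-17*(25 - 3*4) - 1)*(-8) = (-17*(25 - 12) - 1)*(-8) = (-17*13 - 1)*(-8) = (-221 - 1)*(-8) = -222*(-8) = 1776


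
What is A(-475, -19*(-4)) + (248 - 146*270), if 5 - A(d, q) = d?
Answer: -38692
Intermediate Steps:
A(d, q) = 5 - d
A(-475, -19*(-4)) + (248 - 146*270) = (5 - 1*(-475)) + (248 - 146*270) = (5 + 475) + (248 - 39420) = 480 - 39172 = -38692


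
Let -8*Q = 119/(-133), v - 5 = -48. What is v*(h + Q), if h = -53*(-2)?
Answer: -693547/152 ≈ -4562.8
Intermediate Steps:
v = -43 (v = 5 - 48 = -43)
h = 106
Q = 17/152 (Q = -119/(8*(-133)) = -119*(-1)/(8*133) = -⅛*(-17/19) = 17/152 ≈ 0.11184)
v*(h + Q) = -43*(106 + 17/152) = -43*16129/152 = -693547/152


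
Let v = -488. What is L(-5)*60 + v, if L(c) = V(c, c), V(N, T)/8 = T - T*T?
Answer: -14888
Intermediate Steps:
V(N, T) = -8*T² + 8*T (V(N, T) = 8*(T - T*T) = 8*(T - T²) = -8*T² + 8*T)
L(c) = 8*c*(1 - c)
L(-5)*60 + v = (8*(-5)*(1 - 1*(-5)))*60 - 488 = (8*(-5)*(1 + 5))*60 - 488 = (8*(-5)*6)*60 - 488 = -240*60 - 488 = -14400 - 488 = -14888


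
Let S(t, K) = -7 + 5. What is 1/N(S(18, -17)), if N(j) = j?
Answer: -1/2 ≈ -0.50000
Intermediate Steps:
S(t, K) = -2
1/N(S(18, -17)) = 1/(-2) = -1/2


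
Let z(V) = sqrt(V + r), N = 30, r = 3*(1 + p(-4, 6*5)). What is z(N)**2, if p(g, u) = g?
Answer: 21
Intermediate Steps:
r = -9 (r = 3*(1 - 4) = 3*(-3) = -9)
z(V) = sqrt(-9 + V) (z(V) = sqrt(V - 9) = sqrt(-9 + V))
z(N)**2 = (sqrt(-9 + 30))**2 = (sqrt(21))**2 = 21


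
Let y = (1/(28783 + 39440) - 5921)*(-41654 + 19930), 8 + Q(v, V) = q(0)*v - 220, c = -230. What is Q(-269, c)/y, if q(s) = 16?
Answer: -77296659/2193843662642 ≈ -3.5233e-5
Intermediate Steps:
Q(v, V) = -228 + 16*v (Q(v, V) = -8 + (16*v - 220) = -8 + (-220 + 16*v) = -228 + 16*v)
y = 8775374650568/68223 (y = (1/68223 - 5921)*(-21724) = -403948382/68223*(-21724) = 8775374650568/68223 ≈ 1.2863e+8)
Q(-269, c)/y = (-228 + 16*(-269))/(8775374650568/68223) = (-228 - 4304)*(68223/8775374650568) = -4532*68223/8775374650568 = -77296659/2193843662642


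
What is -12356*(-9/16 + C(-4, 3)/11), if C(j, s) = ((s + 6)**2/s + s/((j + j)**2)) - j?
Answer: -4914599/176 ≈ -27924.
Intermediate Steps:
C(j, s) = -j + (6 + s)**2/s + s/(4*j**2) (C(j, s) = ((6 + s)**2/s + s/((2*j)**2)) - j = ((6 + s)**2/s + s/((4*j**2))) - j = ((6 + s)**2/s + s*(1/(4*j**2))) - j = ((6 + s)**2/s + s/(4*j**2)) - j = -j + (6 + s)**2/s + s/(4*j**2))
-12356*(-9/16 + C(-4, 3)/11) = -12356*(-9/16 + (-1*(-4) + (6 + 3)**2/3 + (1/4)*3/(-4)**2)/11) = -12356*(-9*1/16 + (4 + (1/3)*9**2 + (1/4)*3*(1/16))*(1/11)) = -12356*(-9/16 + (4 + (1/3)*81 + 3/64)*(1/11)) = -12356*(-9/16 + (4 + 27 + 3/64)*(1/11)) = -12356*(-9/16 + (1987/64)*(1/11)) = -12356*(-9/16 + 1987/704) = -12356*1591/704 = -4914599/176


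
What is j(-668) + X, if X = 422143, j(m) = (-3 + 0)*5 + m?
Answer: 421460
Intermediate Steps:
j(m) = -15 + m (j(m) = -3*5 + m = -15 + m)
j(-668) + X = (-15 - 668) + 422143 = -683 + 422143 = 421460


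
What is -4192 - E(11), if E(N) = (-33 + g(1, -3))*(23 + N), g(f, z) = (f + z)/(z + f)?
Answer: -3104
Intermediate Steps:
g(f, z) = 1 (g(f, z) = (f + z)/(f + z) = 1)
E(N) = -736 - 32*N (E(N) = (-33 + 1)*(23 + N) = -32*(23 + N) = -736 - 32*N)
-4192 - E(11) = -4192 - (-736 - 32*11) = -4192 - (-736 - 352) = -4192 - 1*(-1088) = -4192 + 1088 = -3104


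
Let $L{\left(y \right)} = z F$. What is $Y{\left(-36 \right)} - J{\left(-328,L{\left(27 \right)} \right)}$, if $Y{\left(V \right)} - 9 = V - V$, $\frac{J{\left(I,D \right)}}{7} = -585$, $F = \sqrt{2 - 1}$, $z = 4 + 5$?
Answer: $4104$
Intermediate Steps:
$z = 9$
$F = 1$ ($F = \sqrt{1} = 1$)
$L{\left(y \right)} = 9$ ($L{\left(y \right)} = 9 \cdot 1 = 9$)
$J{\left(I,D \right)} = -4095$ ($J{\left(I,D \right)} = 7 \left(-585\right) = -4095$)
$Y{\left(V \right)} = 9$ ($Y{\left(V \right)} = 9 + \left(V - V\right) = 9 + 0 = 9$)
$Y{\left(-36 \right)} - J{\left(-328,L{\left(27 \right)} \right)} = 9 - -4095 = 9 + 4095 = 4104$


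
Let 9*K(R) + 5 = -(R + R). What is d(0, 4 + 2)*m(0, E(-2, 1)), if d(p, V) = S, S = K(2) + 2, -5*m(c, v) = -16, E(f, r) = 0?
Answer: 16/5 ≈ 3.2000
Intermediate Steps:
K(R) = -5/9 - 2*R/9 (K(R) = -5/9 + (-(R + R))/9 = -5/9 + (-2*R)/9 = -5/9 - 2*R/9)
m(c, v) = 16/5 (m(c, v) = -1/5*(-16) = 16/5)
S = 1 (S = (-5/9 - 2/9*2) + 2 = (-5/9 - 4/9) + 2 = -1 + 2 = 1)
d(p, V) = 1
d(0, 4 + 2)*m(0, E(-2, 1)) = 1*(16/5) = 16/5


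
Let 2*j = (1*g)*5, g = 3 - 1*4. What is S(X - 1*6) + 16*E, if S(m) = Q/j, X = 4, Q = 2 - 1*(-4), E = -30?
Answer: -2412/5 ≈ -482.40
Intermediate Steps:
Q = 6 (Q = 2 + 4 = 6)
g = -1 (g = 3 - 4 = -1)
j = -5/2 (j = ((1*(-1))*5)/2 = (-1*5)/2 = (½)*(-5) = -5/2 ≈ -2.5000)
S(m) = -12/5 (S(m) = 6/(-5/2) = 6*(-⅖) = -12/5)
S(X - 1*6) + 16*E = -12/5 + 16*(-30) = -12/5 - 480 = -2412/5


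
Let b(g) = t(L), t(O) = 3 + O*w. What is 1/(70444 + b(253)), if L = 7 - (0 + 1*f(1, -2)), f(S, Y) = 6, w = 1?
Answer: 1/70448 ≈ 1.4195e-5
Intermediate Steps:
L = 1 (L = 7 - (0 + 1*6) = 7 - (0 + 6) = 7 - 1*6 = 7 - 6 = 1)
t(O) = 3 + O (t(O) = 3 + O*1 = 3 + O)
b(g) = 4 (b(g) = 3 + 1 = 4)
1/(70444 + b(253)) = 1/(70444 + 4) = 1/70448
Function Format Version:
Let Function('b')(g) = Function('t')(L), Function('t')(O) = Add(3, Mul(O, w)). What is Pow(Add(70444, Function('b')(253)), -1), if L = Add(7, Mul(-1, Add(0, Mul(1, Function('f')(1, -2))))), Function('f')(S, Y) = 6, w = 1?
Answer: Rational(1, 70448) ≈ 1.4195e-5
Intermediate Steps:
L = 1 (L = Add(7, Mul(-1, Add(0, Mul(1, 6)))) = Add(7, Mul(-1, Add(0, 6))) = Add(7, Mul(-1, 6)) = Add(7, -6) = 1)
Function('t')(O) = Add(3, O) (Function('t')(O) = Add(3, Mul(O, 1)) = Add(3, O))
Function('b')(g) = 4 (Function('b')(g) = Add(3, 1) = 4)
Pow(Add(70444, Function('b')(253)), -1) = Pow(Add(70444, 4), -1) = Pow(70448, -1) = Rational(1, 70448)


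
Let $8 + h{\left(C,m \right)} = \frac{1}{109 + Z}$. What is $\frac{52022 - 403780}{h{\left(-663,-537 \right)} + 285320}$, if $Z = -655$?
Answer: $- \frac{192059868}{155780351} \approx -1.2329$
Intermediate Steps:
$h{\left(C,m \right)} = - \frac{4369}{546}$ ($h{\left(C,m \right)} = -8 + \frac{1}{109 - 655} = -8 + \frac{1}{-546} = -8 - \frac{1}{546} = - \frac{4369}{546}$)
$\frac{52022 - 403780}{h{\left(-663,-537 \right)} + 285320} = \frac{52022 - 403780}{- \frac{4369}{546} + 285320} = \frac{52022 - 403780}{\frac{155780351}{546}} = \left(52022 - 403780\right) \frac{546}{155780351} = \left(-351758\right) \frac{546}{155780351} = - \frac{192059868}{155780351}$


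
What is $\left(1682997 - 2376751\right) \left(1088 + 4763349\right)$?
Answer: $-3305347226498$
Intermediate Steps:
$\left(1682997 - 2376751\right) \left(1088 + 4763349\right) = \left(1682997 - 2376751\right) 4764437 = \left(-693754\right) 4764437 = -3305347226498$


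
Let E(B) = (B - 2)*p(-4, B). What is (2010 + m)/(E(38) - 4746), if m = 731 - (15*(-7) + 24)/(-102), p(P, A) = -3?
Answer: -93167/165036 ≈ -0.56453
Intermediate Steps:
m = 24827/34 (m = 731 - (-105 + 24)*(-1)/102 = 731 - (-81)*(-1)/102 = 731 - 1*27/34 = 731 - 27/34 = 24827/34 ≈ 730.21)
E(B) = 6 - 3*B (E(B) = (B - 2)*(-3) = (-2 + B)*(-3) = 6 - 3*B)
(2010 + m)/(E(38) - 4746) = (2010 + 24827/34)/((6 - 3*38) - 4746) = 93167/(34*((6 - 114) - 4746)) = 93167/(34*(-108 - 4746)) = (93167/34)/(-4854) = (93167/34)*(-1/4854) = -93167/165036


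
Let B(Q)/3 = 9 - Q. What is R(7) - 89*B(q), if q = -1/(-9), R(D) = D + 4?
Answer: -7087/3 ≈ -2362.3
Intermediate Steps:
R(D) = 4 + D
q = ⅑ (q = -1*(-⅑) = ⅑ ≈ 0.11111)
B(Q) = 27 - 3*Q (B(Q) = 3*(9 - Q) = 27 - 3*Q)
R(7) - 89*B(q) = (4 + 7) - 89*(27 - 3*⅑) = 11 - 89*(27 - ⅓) = 11 - 89*80/3 = 11 - 7120/3 = -7087/3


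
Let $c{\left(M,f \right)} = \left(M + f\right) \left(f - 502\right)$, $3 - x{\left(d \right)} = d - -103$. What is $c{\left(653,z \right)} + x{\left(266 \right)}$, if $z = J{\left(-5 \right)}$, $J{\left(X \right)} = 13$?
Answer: $-326040$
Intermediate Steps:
$x{\left(d \right)} = -100 - d$ ($x{\left(d \right)} = 3 - \left(d - -103\right) = 3 - \left(d + 103\right) = 3 - \left(103 + d\right) = -100 - d$)
$z = 13$
$c{\left(M,f \right)} = \left(-502 + f\right) \left(M + f\right)$ ($c{\left(M,f \right)} = \left(M + f\right) \left(-502 + f\right) = \left(-502 + f\right) \left(M + f\right)$)
$c{\left(653,z \right)} + x{\left(266 \right)} = \left(13^{2} - 327806 - 6526 + 653 \cdot 13\right) - 366 = \left(169 - 327806 - 6526 + 8489\right) - 366 = -325674 - 366 = -326040$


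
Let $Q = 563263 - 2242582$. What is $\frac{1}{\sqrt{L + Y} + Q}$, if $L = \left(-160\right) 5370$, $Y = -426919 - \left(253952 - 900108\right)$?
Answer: $- \frac{186591}{313345882636} - \frac{i \sqrt{71107}}{940037647908} \approx -5.9548 \cdot 10^{-7} - 2.8367 \cdot 10^{-10} i$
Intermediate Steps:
$Y = 219237$ ($Y = -426919 - \left(253952 - 900108\right) = -426919 - -646156 = -426919 + 646156 = 219237$)
$L = -859200$
$Q = -1679319$
$\frac{1}{\sqrt{L + Y} + Q} = \frac{1}{\sqrt{-859200 + 219237} - 1679319} = \frac{1}{\sqrt{-639963} - 1679319} = \frac{1}{3 i \sqrt{71107} - 1679319} = \frac{1}{-1679319 + 3 i \sqrt{71107}}$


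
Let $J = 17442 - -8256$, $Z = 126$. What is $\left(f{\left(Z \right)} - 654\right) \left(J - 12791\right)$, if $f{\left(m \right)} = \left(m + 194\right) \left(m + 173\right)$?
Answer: $1226500582$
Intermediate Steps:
$J = 25698$ ($J = 17442 + 8256 = 25698$)
$f{\left(m \right)} = \left(173 + m\right) \left(194 + m\right)$ ($f{\left(m \right)} = \left(194 + m\right) \left(173 + m\right) = \left(173 + m\right) \left(194 + m\right)$)
$\left(f{\left(Z \right)} - 654\right) \left(J - 12791\right) = \left(\left(33562 + 126^{2} + 367 \cdot 126\right) - 654\right) \left(25698 - 12791\right) = \left(\left(33562 + 15876 + 46242\right) - 654\right) 12907 = \left(95680 - 654\right) 12907 = 95026 \cdot 12907 = 1226500582$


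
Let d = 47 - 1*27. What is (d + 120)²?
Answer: 19600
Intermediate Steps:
d = 20 (d = 47 - 27 = 20)
(d + 120)² = (20 + 120)² = 140² = 19600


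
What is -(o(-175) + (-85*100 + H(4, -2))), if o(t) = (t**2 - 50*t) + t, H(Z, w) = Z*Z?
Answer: -30716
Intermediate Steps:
H(Z, w) = Z**2
o(t) = t**2 - 49*t
-(o(-175) + (-85*100 + H(4, -2))) = -(-175*(-49 - 175) + (-85*100 + 4**2)) = -(-175*(-224) + (-8500 + 16)) = -(39200 - 8484) = -1*30716 = -30716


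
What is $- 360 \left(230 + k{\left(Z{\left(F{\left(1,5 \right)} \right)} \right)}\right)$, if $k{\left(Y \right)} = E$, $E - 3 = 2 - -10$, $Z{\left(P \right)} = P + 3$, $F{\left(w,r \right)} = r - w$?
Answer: $-88200$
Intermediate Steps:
$Z{\left(P \right)} = 3 + P$
$E = 15$ ($E = 3 + \left(2 - -10\right) = 3 + \left(2 + 10\right) = 3 + 12 = 15$)
$k{\left(Y \right)} = 15$
$- 360 \left(230 + k{\left(Z{\left(F{\left(1,5 \right)} \right)} \right)}\right) = - 360 \left(230 + 15\right) = \left(-360\right) 245 = -88200$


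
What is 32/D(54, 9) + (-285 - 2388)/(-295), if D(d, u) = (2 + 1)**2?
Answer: 33497/2655 ≈ 12.617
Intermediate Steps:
D(d, u) = 9 (D(d, u) = 3**2 = 9)
32/D(54, 9) + (-285 - 2388)/(-295) = 32/9 + (-285 - 2388)/(-295) = 32*(1/9) - 2673*(-1/295) = 32/9 + 2673/295 = 33497/2655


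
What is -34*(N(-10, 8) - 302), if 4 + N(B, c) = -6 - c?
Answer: 10880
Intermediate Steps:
N(B, c) = -10 - c (N(B, c) = -4 + (-6 - c) = -10 - c)
-34*(N(-10, 8) - 302) = -34*((-10 - 1*8) - 302) = -34*((-10 - 8) - 302) = -34*(-18 - 302) = -34*(-320) = 10880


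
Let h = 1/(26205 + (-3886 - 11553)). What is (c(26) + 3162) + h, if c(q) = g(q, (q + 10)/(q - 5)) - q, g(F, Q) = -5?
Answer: 33708347/10766 ≈ 3131.0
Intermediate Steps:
c(q) = -5 - q
h = 1/10766 (h = 1/(26205 - 15439) = 1/10766 ≈ 9.2885e-5)
(c(26) + 3162) + h = ((-5 - 1*26) + 3162) + 1/10766 = ((-5 - 26) + 3162) + 1/10766 = (-31 + 3162) + 1/10766 = 3131 + 1/10766 = 33708347/10766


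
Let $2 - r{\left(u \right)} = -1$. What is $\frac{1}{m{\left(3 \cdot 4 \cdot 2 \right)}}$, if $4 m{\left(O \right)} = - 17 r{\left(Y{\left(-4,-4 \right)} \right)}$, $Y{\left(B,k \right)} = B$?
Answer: $- \frac{4}{51} \approx -0.078431$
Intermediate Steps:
$r{\left(u \right)} = 3$ ($r{\left(u \right)} = 2 - -1 = 2 + 1 = 3$)
$m{\left(O \right)} = - \frac{51}{4}$ ($m{\left(O \right)} = \frac{\left(-17\right) 3}{4} = \frac{1}{4} \left(-51\right) = - \frac{51}{4}$)
$\frac{1}{m{\left(3 \cdot 4 \cdot 2 \right)}} = \frac{1}{- \frac{51}{4}} = - \frac{4}{51}$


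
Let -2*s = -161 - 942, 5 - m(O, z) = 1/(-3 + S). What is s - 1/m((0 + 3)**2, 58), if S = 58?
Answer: 75528/137 ≈ 551.30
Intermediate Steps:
m(O, z) = 274/55 (m(O, z) = 5 - 1/(-3 + 58) = 5 - 1/55 = 274/55)
s = 1103/2 (s = -(-161 - 942)/2 = -1/2*(-1103) = 1103/2 ≈ 551.50)
s - 1/m((0 + 3)**2, 58) = 1103/2 - 1/274/55 = 1103/2 - 1*55/274 = 1103/2 - 55/274 = 75528/137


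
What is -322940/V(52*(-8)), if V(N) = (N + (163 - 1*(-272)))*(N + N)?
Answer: 80735/3952 ≈ 20.429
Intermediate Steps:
V(N) = 2*N*(435 + N) (V(N) = (N + (163 + 272))*(2*N) = (N + 435)*(2*N) = (435 + N)*(2*N) = 2*N*(435 + N))
-322940/V(52*(-8)) = -322940*(-1/(832*(435 + 52*(-8)))) = -322940*(-1/(832*(435 - 416))) = -322940/(2*(-416)*19) = -322940/(-15808) = -322940*(-1/15808) = 80735/3952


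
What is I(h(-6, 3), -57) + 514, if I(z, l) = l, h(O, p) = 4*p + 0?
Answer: 457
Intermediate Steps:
h(O, p) = 4*p
I(h(-6, 3), -57) + 514 = -57 + 514 = 457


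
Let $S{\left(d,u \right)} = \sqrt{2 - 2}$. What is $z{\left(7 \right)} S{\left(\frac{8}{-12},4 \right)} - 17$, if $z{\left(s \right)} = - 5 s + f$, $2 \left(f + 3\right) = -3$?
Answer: $-17$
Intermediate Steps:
$f = - \frac{9}{2}$ ($f = -3 + \frac{1}{2} \left(-3\right) = -3 - \frac{3}{2} = - \frac{9}{2} \approx -4.5$)
$S{\left(d,u \right)} = 0$ ($S{\left(d,u \right)} = \sqrt{0} = 0$)
$z{\left(s \right)} = - \frac{9}{2} - 5 s$ ($z{\left(s \right)} = - 5 s - \frac{9}{2} = - \frac{9}{2} - 5 s$)
$z{\left(7 \right)} S{\left(\frac{8}{-12},4 \right)} - 17 = \left(- \frac{9}{2} - 35\right) 0 - 17 = \left(- \frac{79}{2}\right) 0 - 17 = 0 - 17 = -17$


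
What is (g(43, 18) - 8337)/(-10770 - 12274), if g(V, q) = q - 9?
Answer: 2082/5761 ≈ 0.36140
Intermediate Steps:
g(V, q) = -9 + q
(g(43, 18) - 8337)/(-10770 - 12274) = ((-9 + 18) - 8337)/(-10770 - 12274) = (9 - 8337)/(-23044) = -8328*(-1/23044) = 2082/5761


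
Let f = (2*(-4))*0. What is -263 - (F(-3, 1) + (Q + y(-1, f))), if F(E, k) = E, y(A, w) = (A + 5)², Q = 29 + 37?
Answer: -342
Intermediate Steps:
f = 0 (f = -8*0 = 0)
Q = 66
y(A, w) = (5 + A)²
-263 - (F(-3, 1) + (Q + y(-1, f))) = -263 - (-3 + (66 + (5 - 1)²)) = -263 - (-3 + (66 + 4²)) = -263 - (-3 + (66 + 16)) = -263 - (-3 + 82) = -263 - 1*79 = -263 - 79 = -342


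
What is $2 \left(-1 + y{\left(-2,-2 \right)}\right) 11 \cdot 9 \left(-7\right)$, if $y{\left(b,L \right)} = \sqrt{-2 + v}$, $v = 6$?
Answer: $-1386$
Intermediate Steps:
$y{\left(b,L \right)} = 2$ ($y{\left(b,L \right)} = \sqrt{-2 + 6} = \sqrt{4} = 2$)
$2 \left(-1 + y{\left(-2,-2 \right)}\right) 11 \cdot 9 \left(-7\right) = 2 \left(-1 + 2\right) 11 \cdot 9 \left(-7\right) = 2 \cdot 1 \cdot 99 \left(-7\right) = 2 \left(-693\right) = -1386$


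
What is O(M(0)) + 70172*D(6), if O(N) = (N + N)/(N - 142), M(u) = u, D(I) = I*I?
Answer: 2526192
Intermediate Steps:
D(I) = I²
O(N) = 2*N/(-142 + N) (O(N) = (2*N)/(-142 + N) = 2*N/(-142 + N))
O(M(0)) + 70172*D(6) = 2*0/(-142 + 0) + 70172*6² = 2*0/(-142) + 70172*36 = 2*0*(-1/142) + 2526192 = 0 + 2526192 = 2526192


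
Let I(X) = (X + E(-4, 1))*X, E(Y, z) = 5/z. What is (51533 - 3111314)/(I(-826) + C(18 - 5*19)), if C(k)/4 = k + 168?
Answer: -1019927/226170 ≈ -4.5096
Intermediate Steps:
I(X) = X*(5 + X) (I(X) = (X + 5/1)*X = (X + 5*1)*X = (X + 5)*X = (5 + X)*X = X*(5 + X))
C(k) = 672 + 4*k (C(k) = 4*(k + 168) = 4*(168 + k) = 672 + 4*k)
(51533 - 3111314)/(I(-826) + C(18 - 5*19)) = (51533 - 3111314)/(-826*(5 - 826) + (672 + 4*(18 - 5*19))) = -3059781/(-826*(-821) + (672 + 4*(18 - 95))) = -3059781/(678146 + (672 + 4*(-77))) = -3059781/(678146 + (672 - 308)) = -3059781/(678146 + 364) = -3059781/678510 = -3059781*1/678510 = -1019927/226170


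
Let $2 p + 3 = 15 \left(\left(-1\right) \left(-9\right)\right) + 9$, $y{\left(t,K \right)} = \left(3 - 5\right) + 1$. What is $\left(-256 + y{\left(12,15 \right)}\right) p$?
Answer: $- \frac{36237}{2} \approx -18119.0$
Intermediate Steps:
$y{\left(t,K \right)} = -1$ ($y{\left(t,K \right)} = -2 + 1 = -1$)
$p = \frac{141}{2}$ ($p = - \frac{3}{2} + \frac{15 \left(\left(-1\right) \left(-9\right)\right) + 9}{2} = - \frac{3}{2} + \frac{15 \cdot 9 + 9}{2} = - \frac{3}{2} + \frac{135 + 9}{2} = - \frac{3}{2} + \frac{1}{2} \cdot 144 = - \frac{3}{2} + 72 = \frac{141}{2} \approx 70.5$)
$\left(-256 + y{\left(12,15 \right)}\right) p = \left(-256 - 1\right) \frac{141}{2} = \left(-257\right) \frac{141}{2} = - \frac{36237}{2}$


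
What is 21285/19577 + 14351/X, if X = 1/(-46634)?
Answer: -13101800220833/19577 ≈ -6.6924e+8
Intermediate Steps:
X = -1/46634 ≈ -2.1444e-5
21285/19577 + 14351/X = 21285/19577 + 14351/(-1/46634) = 21285*(1/19577) + 14351*(-46634) = 21285/19577 - 669244534 = -13101800220833/19577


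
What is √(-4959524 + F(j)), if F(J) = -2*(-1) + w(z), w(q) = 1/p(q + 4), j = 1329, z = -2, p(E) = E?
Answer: I*√19838086/2 ≈ 2227.0*I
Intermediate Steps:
w(q) = 1/(4 + q) (w(q) = 1/(q + 4) = 1/(4 + q))
F(J) = 5/2 (F(J) = -2*(-1) + 1/(4 - 2) = 2 + 1/2 = 2 + ½ = 5/2)
√(-4959524 + F(j)) = √(-4959524 + 5/2) = √(-9919043/2) = I*√19838086/2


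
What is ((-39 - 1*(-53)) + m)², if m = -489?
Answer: 225625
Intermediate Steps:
((-39 - 1*(-53)) + m)² = ((-39 - 1*(-53)) - 489)² = ((-39 + 53) - 489)² = (14 - 489)² = (-475)² = 225625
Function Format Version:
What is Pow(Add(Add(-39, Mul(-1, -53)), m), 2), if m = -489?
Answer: 225625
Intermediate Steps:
Pow(Add(Add(-39, Mul(-1, -53)), m), 2) = Pow(Add(Add(-39, Mul(-1, -53)), -489), 2) = Pow(Add(Add(-39, 53), -489), 2) = Pow(Add(14, -489), 2) = Pow(-475, 2) = 225625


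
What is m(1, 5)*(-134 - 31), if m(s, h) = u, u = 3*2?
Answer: -990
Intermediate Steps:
u = 6
m(s, h) = 6
m(1, 5)*(-134 - 31) = 6*(-134 - 31) = 6*(-165) = -990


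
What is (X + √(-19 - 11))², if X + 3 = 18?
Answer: (15 + I*√30)² ≈ 195.0 + 164.32*I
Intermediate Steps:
X = 15 (X = -3 + 18 = 15)
(X + √(-19 - 11))² = (15 + √(-19 - 11))² = (15 + √(-30))² = (15 + I*√30)²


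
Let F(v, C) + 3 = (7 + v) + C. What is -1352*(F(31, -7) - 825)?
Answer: 1077544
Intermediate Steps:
F(v, C) = 4 + C + v (F(v, C) = -3 + ((7 + v) + C) = -3 + (7 + C + v) = 4 + C + v)
-1352*(F(31, -7) - 825) = -1352*((4 - 7 + 31) - 825) = -1352*(28 - 825) = -1352*(-797) = 1077544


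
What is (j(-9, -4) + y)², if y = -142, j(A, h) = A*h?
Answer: 11236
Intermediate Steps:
(j(-9, -4) + y)² = (-9*(-4) - 142)² = (36 - 142)² = (-106)² = 11236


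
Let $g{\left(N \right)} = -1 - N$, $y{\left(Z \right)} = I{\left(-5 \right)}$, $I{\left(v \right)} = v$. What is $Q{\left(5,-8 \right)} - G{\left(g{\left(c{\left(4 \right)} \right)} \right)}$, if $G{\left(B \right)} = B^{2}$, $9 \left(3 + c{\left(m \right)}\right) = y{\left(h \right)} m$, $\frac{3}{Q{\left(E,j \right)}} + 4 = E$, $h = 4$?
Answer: $- \frac{1201}{81} \approx -14.827$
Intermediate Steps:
$y{\left(Z \right)} = -5$
$Q{\left(E,j \right)} = \frac{3}{-4 + E}$
$c{\left(m \right)} = -3 - \frac{5 m}{9}$ ($c{\left(m \right)} = -3 + \frac{\left(-5\right) m}{9} = -3 - \frac{5 m}{9}$)
$Q{\left(5,-8 \right)} - G{\left(g{\left(c{\left(4 \right)} \right)} \right)} = \frac{3}{-4 + 5} - \left(-1 - \left(-3 - \frac{20}{9}\right)\right)^{2} = \frac{3}{1} - \left(-1 - \left(-3 - \frac{20}{9}\right)\right)^{2} = 3 \cdot 1 - \left(-1 - - \frac{47}{9}\right)^{2} = 3 - \left(-1 + \frac{47}{9}\right)^{2} = 3 - \left(\frac{38}{9}\right)^{2} = 3 - \frac{1444}{81} = - \frac{1201}{81}$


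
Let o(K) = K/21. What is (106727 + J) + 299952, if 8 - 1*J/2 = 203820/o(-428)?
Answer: 45656475/107 ≈ 4.2670e+5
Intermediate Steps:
o(K) = K/21 (o(K) = K*(1/21) = K/21)
J = 2141822/107 (J = 16 - 407640/((1/21)*(-428)) = 16 - 407640/(-428/21) = 16 - 407640*(-21)/428 = 16 - 2*(-1070055/107) = 16 + 2140110/107 = 2141822/107 ≈ 20017.)
(106727 + J) + 299952 = (106727 + 2141822/107) + 299952 = 13561611/107 + 299952 = 45656475/107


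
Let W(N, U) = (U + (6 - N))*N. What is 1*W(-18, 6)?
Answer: -540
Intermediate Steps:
W(N, U) = N*(6 + U - N) (W(N, U) = (6 + U - N)*N = N*(6 + U - N))
1*W(-18, 6) = 1*(-18*(6 + 6 - 1*(-18))) = 1*(-18*(6 + 6 + 18)) = 1*(-18*30) = 1*(-540) = -540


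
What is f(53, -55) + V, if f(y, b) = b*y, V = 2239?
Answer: -676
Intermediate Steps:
f(53, -55) + V = -55*53 + 2239 = -2915 + 2239 = -676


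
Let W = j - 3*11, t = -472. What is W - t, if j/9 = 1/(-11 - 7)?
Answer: 877/2 ≈ 438.50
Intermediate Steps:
j = -1/2 (j = 9/(-11 - 7) = 9/(-18) = 9*(-1/18) = -1/2 ≈ -0.50000)
W = -67/2 (W = -1/2 - 3*11 = -1/2 - 33 = -67/2 ≈ -33.500)
W - t = -67/2 - 1*(-472) = -67/2 + 472 = 877/2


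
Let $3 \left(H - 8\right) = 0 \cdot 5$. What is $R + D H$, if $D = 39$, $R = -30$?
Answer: $282$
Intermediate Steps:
$H = 8$ ($H = 8 + \frac{0 \cdot 5}{3} = 8 + \frac{1}{3} \cdot 0 = 8 + 0 = 8$)
$R + D H = -30 + 39 \cdot 8 = -30 + 312 = 282$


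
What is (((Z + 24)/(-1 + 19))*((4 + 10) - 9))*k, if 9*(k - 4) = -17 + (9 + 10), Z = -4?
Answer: 1900/81 ≈ 23.457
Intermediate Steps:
k = 38/9 (k = 4 + (-17 + (9 + 10))/9 = 4 + (-17 + 19)/9 = 4 + (⅑)*2 = 4 + 2/9 = 38/9 ≈ 4.2222)
(((Z + 24)/(-1 + 19))*((4 + 10) - 9))*k = (((-4 + 24)/(-1 + 19))*((4 + 10) - 9))*(38/9) = ((20/18)*(14 - 9))*(38/9) = ((20*(1/18))*5)*(38/9) = ((10/9)*5)*(38/9) = (50/9)*(38/9) = 1900/81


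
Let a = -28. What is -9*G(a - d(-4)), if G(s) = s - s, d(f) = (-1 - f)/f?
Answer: 0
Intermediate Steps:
d(f) = (-1 - f)/f
G(s) = 0
-9*G(a - d(-4)) = -9*0 = 0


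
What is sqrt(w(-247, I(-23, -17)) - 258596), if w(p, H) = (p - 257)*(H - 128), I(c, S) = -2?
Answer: 2*I*sqrt(48269) ≈ 439.4*I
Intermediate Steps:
w(p, H) = (-257 + p)*(-128 + H)
sqrt(w(-247, I(-23, -17)) - 258596) = sqrt((32896 - 257*(-2) - 128*(-247) - 2*(-247)) - 258596) = sqrt((32896 + 514 + 31616 + 494) - 258596) = sqrt(65520 - 258596) = sqrt(-193076) = 2*I*sqrt(48269)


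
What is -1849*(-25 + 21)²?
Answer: -29584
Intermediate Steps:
-1849*(-25 + 21)² = -1849*(-4)² = -1849*16 = -29584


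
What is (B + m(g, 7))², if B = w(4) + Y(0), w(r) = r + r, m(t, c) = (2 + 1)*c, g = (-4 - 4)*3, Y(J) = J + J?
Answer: 841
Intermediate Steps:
Y(J) = 2*J
g = -24 (g = -8*3 = -24)
m(t, c) = 3*c
w(r) = 2*r
B = 8 (B = 2*4 + 2*0 = 8 + 0 = 8)
(B + m(g, 7))² = (8 + 3*7)² = (8 + 21)² = 29² = 841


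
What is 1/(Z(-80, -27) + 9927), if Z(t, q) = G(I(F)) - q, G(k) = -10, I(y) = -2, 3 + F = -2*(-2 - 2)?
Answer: 1/9944 ≈ 0.00010056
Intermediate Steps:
F = 5 (F = -3 - 2*(-2 - 2) = -3 - 2*(-4) = -3 + 8 = 5)
Z(t, q) = -10 - q
1/(Z(-80, -27) + 9927) = 1/((-10 - 1*(-27)) + 9927) = 1/((-10 + 27) + 9927) = 1/(17 + 9927) = 1/9944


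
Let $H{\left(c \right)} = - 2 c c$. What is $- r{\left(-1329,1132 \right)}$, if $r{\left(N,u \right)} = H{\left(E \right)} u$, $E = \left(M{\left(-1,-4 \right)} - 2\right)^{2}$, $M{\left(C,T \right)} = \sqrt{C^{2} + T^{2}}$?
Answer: $1614232 - 380352 \sqrt{17} \approx 46001.0$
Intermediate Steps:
$E = \left(-2 + \sqrt{17}\right)^{2}$ ($E = \left(\sqrt{\left(-1\right)^{2} + \left(-4\right)^{2}} - 2\right)^{2} = \left(\sqrt{1 + 16} - 2\right)^{2} = \left(\sqrt{17} - 2\right)^{2} = \left(-2 + \sqrt{17}\right)^{2} \approx 4.5076$)
$H{\left(c \right)} = - 2 c^{2}$
$r{\left(N,u \right)} = - 2 u \left(2 - \sqrt{17}\right)^{4}$ ($r{\left(N,u \right)} = - 2 \left(\left(2 - \sqrt{17}\right)^{2}\right)^{2} u = - 2 \left(2 - \sqrt{17}\right)^{4} u = - 2 u \left(2 - \sqrt{17}\right)^{4}$)
$- r{\left(-1329,1132 \right)} = - 2 \cdot 1132 \left(-713 + 168 \sqrt{17}\right) = - (-1614232 + 380352 \sqrt{17}) = 1614232 - 380352 \sqrt{17}$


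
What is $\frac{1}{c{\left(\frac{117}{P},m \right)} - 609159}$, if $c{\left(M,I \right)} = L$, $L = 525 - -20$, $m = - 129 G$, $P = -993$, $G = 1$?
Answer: $- \frac{1}{608614} \approx -1.6431 \cdot 10^{-6}$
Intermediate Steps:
$m = -129$ ($m = \left(-129\right) 1 = -129$)
$L = 545$ ($L = 525 + 20 = 545$)
$c{\left(M,I \right)} = 545$
$\frac{1}{c{\left(\frac{117}{P},m \right)} - 609159} = \frac{1}{545 - 609159} = \frac{1}{-608614} = - \frac{1}{608614}$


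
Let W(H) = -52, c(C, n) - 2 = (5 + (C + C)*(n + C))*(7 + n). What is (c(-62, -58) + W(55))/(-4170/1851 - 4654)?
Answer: 468417145/2872908 ≈ 163.05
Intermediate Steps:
c(C, n) = 2 + (5 + 2*C*(C + n))*(7 + n) (c(C, n) = 2 + (5 + (C + C)*(n + C))*(7 + n) = 2 + (5 + (2*C)*(C + n))*(7 + n) = 2 + (5 + 2*C*(C + n))*(7 + n))
(c(-62, -58) + W(55))/(-4170/1851 - 4654) = ((37 + 5*(-58) + 14*(-62)² + 2*(-62)*(-58)² + 2*(-58)*(-62)² + 14*(-62)*(-58)) - 52)/(-4170/1851 - 4654) = ((37 - 290 + 14*3844 + 2*(-62)*3364 + 2*(-58)*3844 + 50344) - 52)/(-4170*1/1851 - 4654) = ((37 - 290 + 53816 - 417136 - 445904 + 50344) - 52)/(-1390/617 - 4654) = (-759133 - 52)/(-2872908/617) = -759185*(-617/2872908) = 468417145/2872908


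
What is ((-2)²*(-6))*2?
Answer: -48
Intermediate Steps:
((-2)²*(-6))*2 = (4*(-6))*2 = -24*2 = -48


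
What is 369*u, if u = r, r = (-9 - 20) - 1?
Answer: -11070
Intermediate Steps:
r = -30 (r = -29 - 1 = -30)
u = -30
369*u = 369*(-30) = -11070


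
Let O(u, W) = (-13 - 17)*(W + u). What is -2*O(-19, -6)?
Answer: -1500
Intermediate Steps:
O(u, W) = -30*W - 30*u (O(u, W) = -30*(W + u) = -30*W - 30*u)
-2*O(-19, -6) = -2*(-30*(-6) - 30*(-19)) = -2*(180 + 570) = -2*750 = -1500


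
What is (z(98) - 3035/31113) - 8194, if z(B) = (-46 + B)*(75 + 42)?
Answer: -65651465/31113 ≈ -2110.1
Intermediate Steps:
z(B) = -5382 + 117*B (z(B) = (-46 + B)*117 = -5382 + 117*B)
(z(98) - 3035/31113) - 8194 = ((-5382 + 117*98) - 3035/31113) - 8194 = ((-5382 + 11466) - 3035*1/31113) - 8194 = (6084 - 3035/31113) - 8194 = 189288457/31113 - 8194 = -65651465/31113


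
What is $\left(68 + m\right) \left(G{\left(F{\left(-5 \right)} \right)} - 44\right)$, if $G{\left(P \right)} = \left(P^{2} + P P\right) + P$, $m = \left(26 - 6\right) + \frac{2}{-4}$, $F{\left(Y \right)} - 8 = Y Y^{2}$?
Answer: $\frac{4762975}{2} \approx 2.3815 \cdot 10^{6}$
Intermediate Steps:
$F{\left(Y \right)} = 8 + Y^{3}$ ($F{\left(Y \right)} = 8 + Y Y^{2} = 8 + Y^{3}$)
$m = \frac{39}{2}$ ($m = 20 + 2 \left(- \frac{1}{4}\right) = 20 - \frac{1}{2} = \frac{39}{2} \approx 19.5$)
$G{\left(P \right)} = P + 2 P^{2}$ ($G{\left(P \right)} = \left(P^{2} + P^{2}\right) + P = 2 P^{2} + P = P + 2 P^{2}$)
$\left(68 + m\right) \left(G{\left(F{\left(-5 \right)} \right)} - 44\right) = \left(68 + \frac{39}{2}\right) \left(\left(8 + \left(-5\right)^{3}\right) \left(1 + 2 \left(8 + \left(-5\right)^{3}\right)\right) - 44\right) = \frac{175 \left(\left(8 - 125\right) \left(1 + 2 \left(8 - 125\right)\right) - 44\right)}{2} = \frac{175 \left(- 117 \left(1 + 2 \left(-117\right)\right) - 44\right)}{2} = \frac{175 \left(- 117 \left(1 - 234\right) - 44\right)}{2} = \frac{175 \left(\left(-117\right) \left(-233\right) - 44\right)}{2} = \frac{175 \left(27261 - 44\right)}{2} = \frac{175}{2} \cdot 27217 = \frac{4762975}{2}$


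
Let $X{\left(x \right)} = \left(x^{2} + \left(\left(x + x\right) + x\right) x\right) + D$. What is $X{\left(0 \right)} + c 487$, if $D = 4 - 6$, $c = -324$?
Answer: $-157790$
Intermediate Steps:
$D = -2$ ($D = 4 - 6 = -2$)
$X{\left(x \right)} = -2 + 4 x^{2}$ ($X{\left(x \right)} = \left(x^{2} + \left(\left(x + x\right) + x\right) x\right) - 2 = \left(x^{2} + \left(2 x + x\right) x\right) - 2 = \left(x^{2} + 3 x x\right) - 2 = \left(x^{2} + 3 x^{2}\right) - 2 = 4 x^{2} - 2 = -2 + 4 x^{2}$)
$X{\left(0 \right)} + c 487 = \left(-2 + 4 \cdot 0^{2}\right) - 157788 = \left(-2 + 4 \cdot 0\right) - 157788 = \left(-2 + 0\right) - 157788 = -2 - 157788 = -157790$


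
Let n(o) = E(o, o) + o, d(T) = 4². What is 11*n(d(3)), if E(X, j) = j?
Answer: 352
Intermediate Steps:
d(T) = 16
n(o) = 2*o (n(o) = o + o = 2*o)
11*n(d(3)) = 11*(2*16) = 11*32 = 352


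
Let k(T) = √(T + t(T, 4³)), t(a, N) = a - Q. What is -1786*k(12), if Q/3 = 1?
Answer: -1786*√21 ≈ -8184.5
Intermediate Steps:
Q = 3 (Q = 3*1 = 3)
t(a, N) = -3 + a (t(a, N) = a - 1*3 = a - 3 = -3 + a)
k(T) = √(-3 + 2*T) (k(T) = √(T + (-3 + T)) = √(-3 + 2*T))
-1786*k(12) = -1786*√(-3 + 2*12) = -1786*√(-3 + 24) = -1786*√21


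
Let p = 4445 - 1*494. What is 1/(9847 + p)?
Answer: 1/13798 ≈ 7.2474e-5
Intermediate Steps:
p = 3951 (p = 4445 - 494 = 3951)
1/(9847 + p) = 1/(9847 + 3951) = 1/13798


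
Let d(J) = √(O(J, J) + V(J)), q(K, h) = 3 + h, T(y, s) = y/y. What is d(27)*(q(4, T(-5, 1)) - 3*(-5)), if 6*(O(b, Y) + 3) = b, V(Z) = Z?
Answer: 19*√114/2 ≈ 101.43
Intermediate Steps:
T(y, s) = 1
O(b, Y) = -3 + b/6
d(J) = √(-3 + 7*J/6) (d(J) = √((-3 + J/6) + J) = √(-3 + 7*J/6))
d(27)*(q(4, T(-5, 1)) - 3*(-5)) = (√(-108 + 42*27)/6)*((3 + 1) - 3*(-5)) = (√(-108 + 1134)/6)*(4 + 15) = (√1026/6)*19 = ((3*√114)/6)*19 = (√114/2)*19 = 19*√114/2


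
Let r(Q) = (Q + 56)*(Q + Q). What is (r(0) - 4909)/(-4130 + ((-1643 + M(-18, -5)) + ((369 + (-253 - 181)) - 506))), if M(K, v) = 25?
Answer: 4909/6319 ≈ 0.77686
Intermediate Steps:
r(Q) = 2*Q*(56 + Q) (r(Q) = (56 + Q)*(2*Q) = 2*Q*(56 + Q))
(r(0) - 4909)/(-4130 + ((-1643 + M(-18, -5)) + ((369 + (-253 - 181)) - 506))) = (2*0*(56 + 0) - 4909)/(-4130 + ((-1643 + 25) + ((369 + (-253 - 181)) - 506))) = (2*0*56 - 4909)/(-4130 + (-1618 + ((369 - 434) - 506))) = (0 - 4909)/(-4130 + (-1618 + (-65 - 506))) = -4909/(-4130 + (-1618 - 571)) = -4909/(-4130 - 2189) = -4909/(-6319) = -4909*(-1/6319) = 4909/6319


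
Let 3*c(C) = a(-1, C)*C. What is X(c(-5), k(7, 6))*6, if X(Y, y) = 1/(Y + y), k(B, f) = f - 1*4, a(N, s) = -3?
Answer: 6/7 ≈ 0.85714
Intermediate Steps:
k(B, f) = -4 + f (k(B, f) = f - 4 = -4 + f)
c(C) = -C (c(C) = (-3*C)/3 = -C)
X(c(-5), k(7, 6))*6 = 6/(-1*(-5) + (-4 + 6)) = 6/(5 + 2) = 6/7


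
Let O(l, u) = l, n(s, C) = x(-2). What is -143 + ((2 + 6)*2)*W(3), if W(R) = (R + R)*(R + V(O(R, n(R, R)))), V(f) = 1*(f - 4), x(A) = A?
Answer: 49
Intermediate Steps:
n(s, C) = -2
V(f) = -4 + f (V(f) = 1*(-4 + f) = -4 + f)
W(R) = 2*R*(-4 + 2*R) (W(R) = (R + R)*(R + (-4 + R)) = (2*R)*(-4 + 2*R) = 2*R*(-4 + 2*R))
-143 + ((2 + 6)*2)*W(3) = -143 + ((2 + 6)*2)*(4*3*(-2 + 3)) = -143 + (8*2)*(4*3*1) = -143 + 16*12 = -143 + 192 = 49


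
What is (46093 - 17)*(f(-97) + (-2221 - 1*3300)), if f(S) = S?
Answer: -258854968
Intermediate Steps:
(46093 - 17)*(f(-97) + (-2221 - 1*3300)) = (46093 - 17)*(-97 + (-2221 - 1*3300)) = 46076*(-97 + (-2221 - 3300)) = 46076*(-97 - 5521) = 46076*(-5618) = -258854968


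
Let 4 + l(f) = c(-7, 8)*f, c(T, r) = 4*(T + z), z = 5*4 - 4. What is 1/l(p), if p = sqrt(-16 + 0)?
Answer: -1/5188 - 9*I/1297 ≈ -0.00019275 - 0.0069391*I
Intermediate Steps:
z = 16 (z = 20 - 4 = 16)
p = 4*I (p = sqrt(-16) = 4*I ≈ 4.0*I)
c(T, r) = 64 + 4*T (c(T, r) = 4*(T + 16) = 4*(16 + T) = 64 + 4*T)
l(f) = -4 + 36*f (l(f) = -4 + (64 + 4*(-7))*f = -4 + (64 - 28)*f = -4 + 36*f)
1/l(p) = 1/(-4 + 36*(4*I)) = 1/(-4 + 144*I) = (-4 - 144*I)/20752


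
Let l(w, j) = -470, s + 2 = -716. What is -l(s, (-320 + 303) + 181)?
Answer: 470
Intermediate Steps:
s = -718 (s = -2 - 716 = -718)
-l(s, (-320 + 303) + 181) = -1*(-470) = 470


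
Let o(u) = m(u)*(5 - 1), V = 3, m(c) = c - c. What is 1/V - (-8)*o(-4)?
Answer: 1/3 ≈ 0.33333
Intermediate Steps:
m(c) = 0
o(u) = 0 (o(u) = 0*(5 - 1) = 0*4 = 0)
1/V - (-8)*o(-4) = 1/3 - (-8)*0 = 1/3 - 8*0 = 1/3 + 0 = 1/3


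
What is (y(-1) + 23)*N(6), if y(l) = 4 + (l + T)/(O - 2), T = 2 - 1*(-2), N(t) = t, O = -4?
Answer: 159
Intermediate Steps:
T = 4 (T = 2 + 2 = 4)
y(l) = 10/3 - l/6 (y(l) = 4 + (l + 4)/(-4 - 2) = 4 + (4 + l)/(-6) = 4 + (4 + l)*(-⅙) = 4 + (-⅔ - l/6) = 10/3 - l/6)
(y(-1) + 23)*N(6) = ((10/3 - ⅙*(-1)) + 23)*6 = ((10/3 + ⅙) + 23)*6 = (7/2 + 23)*6 = (53/2)*6 = 159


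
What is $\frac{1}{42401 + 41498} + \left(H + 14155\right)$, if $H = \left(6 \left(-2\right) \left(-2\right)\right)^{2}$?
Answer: $\frac{1235916170}{83899} \approx 14731.0$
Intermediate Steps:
$H = 576$ ($H = \left(\left(-12\right) \left(-2\right)\right)^{2} = 24^{2} = 576$)
$\frac{1}{42401 + 41498} + \left(H + 14155\right) = \frac{1}{42401 + 41498} + \left(576 + 14155\right) = \frac{1}{83899} + 14731 = \frac{1235916170}{83899}$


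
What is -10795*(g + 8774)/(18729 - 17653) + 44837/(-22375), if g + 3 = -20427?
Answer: 703830035097/6018875 ≈ 1.1694e+5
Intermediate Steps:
g = -20430 (g = -3 - 20427 = -20430)
-10795*(g + 8774)/(18729 - 17653) + 44837/(-22375) = -10795*(-20430 + 8774)/(18729 - 17653) + 44837/(-22375) = -10795/(1076/(-11656)) + 44837*(-1/22375) = -10795/(1076*(-1/11656)) - 44837/22375 = -10795/(-269/2914) - 44837/22375 = -10795*(-2914/269) - 44837/22375 = 31456630/269 - 44837/22375 = 703830035097/6018875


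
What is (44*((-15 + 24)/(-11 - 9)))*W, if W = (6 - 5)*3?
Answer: -297/5 ≈ -59.400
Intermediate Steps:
W = 3 (W = 1*3 = 3)
(44*((-15 + 24)/(-11 - 9)))*W = (44*((-15 + 24)/(-11 - 9)))*3 = (44*(9/(-20)))*3 = (44*(9*(-1/20)))*3 = (44*(-9/20))*3 = -99/5*3 = -297/5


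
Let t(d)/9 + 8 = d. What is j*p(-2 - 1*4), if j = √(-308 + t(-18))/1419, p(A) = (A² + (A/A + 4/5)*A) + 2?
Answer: 136*I*√542/7095 ≈ 0.44626*I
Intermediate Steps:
t(d) = -72 + 9*d
p(A) = 2 + A² + 9*A/5 (p(A) = (A² + (1 + 4*(⅕))*A) + 2 = (A² + (1 + ⅘)*A) + 2 = (A² + 9*A/5) + 2 = 2 + A² + 9*A/5)
j = I*√542/1419 (j = √(-308 + (-72 + 9*(-18)))/1419 = √(-308 + (-72 - 162))*(1/1419) = √(-308 - 234)*(1/1419) = √(-542)*(1/1419) = (I*√542)*(1/1419) = I*√542/1419 ≈ 0.016407*I)
j*p(-2 - 1*4) = (I*√542/1419)*(2 + (-2 - 1*4)² + 9*(-2 - 1*4)/5) = (I*√542/1419)*(2 + (-2 - 4)² + 9*(-2 - 4)/5) = (I*√542/1419)*(2 + (-6)² + (9/5)*(-6)) = (I*√542/1419)*(2 + 36 - 54/5) = (I*√542/1419)*(136/5) = 136*I*√542/7095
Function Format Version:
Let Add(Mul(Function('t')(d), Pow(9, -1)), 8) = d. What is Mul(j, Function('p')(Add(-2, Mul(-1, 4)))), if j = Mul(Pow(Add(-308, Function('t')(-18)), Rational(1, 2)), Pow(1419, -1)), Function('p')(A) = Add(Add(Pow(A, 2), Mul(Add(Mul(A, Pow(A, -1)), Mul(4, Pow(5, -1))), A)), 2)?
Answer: Mul(Rational(136, 7095), I, Pow(542, Rational(1, 2))) ≈ Mul(0.44626, I)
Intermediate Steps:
Function('t')(d) = Add(-72, Mul(9, d))
Function('p')(A) = Add(2, Pow(A, 2), Mul(Rational(9, 5), A)) (Function('p')(A) = Add(Add(Pow(A, 2), Mul(Add(1, Mul(4, Rational(1, 5))), A)), 2) = Add(Add(Pow(A, 2), Mul(Add(1, Rational(4, 5)), A)), 2) = Add(Add(Pow(A, 2), Mul(Rational(9, 5), A)), 2) = Add(2, Pow(A, 2), Mul(Rational(9, 5), A)))
j = Mul(Rational(1, 1419), I, Pow(542, Rational(1, 2))) (j = Mul(Pow(Add(-308, Add(-72, Mul(9, -18))), Rational(1, 2)), Pow(1419, -1)) = Mul(Pow(Add(-308, Add(-72, -162)), Rational(1, 2)), Rational(1, 1419)) = Mul(Pow(Add(-308, -234), Rational(1, 2)), Rational(1, 1419)) = Mul(Pow(-542, Rational(1, 2)), Rational(1, 1419)) = Mul(Mul(I, Pow(542, Rational(1, 2))), Rational(1, 1419)) = Mul(Rational(1, 1419), I, Pow(542, Rational(1, 2))) ≈ Mul(0.016407, I))
Mul(j, Function('p')(Add(-2, Mul(-1, 4)))) = Mul(Mul(Rational(1, 1419), I, Pow(542, Rational(1, 2))), Add(2, Pow(Add(-2, Mul(-1, 4)), 2), Mul(Rational(9, 5), Add(-2, Mul(-1, 4))))) = Mul(Mul(Rational(1, 1419), I, Pow(542, Rational(1, 2))), Add(2, Pow(Add(-2, -4), 2), Mul(Rational(9, 5), Add(-2, -4)))) = Mul(Mul(Rational(1, 1419), I, Pow(542, Rational(1, 2))), Add(2, Pow(-6, 2), Mul(Rational(9, 5), -6))) = Mul(Mul(Rational(1, 1419), I, Pow(542, Rational(1, 2))), Add(2, 36, Rational(-54, 5))) = Mul(Mul(Rational(1, 1419), I, Pow(542, Rational(1, 2))), Rational(136, 5)) = Mul(Rational(136, 7095), I, Pow(542, Rational(1, 2)))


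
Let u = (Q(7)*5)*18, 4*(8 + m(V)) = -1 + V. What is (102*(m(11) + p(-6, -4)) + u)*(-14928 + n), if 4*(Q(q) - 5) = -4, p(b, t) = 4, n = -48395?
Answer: -13107861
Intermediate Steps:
Q(q) = 4 (Q(q) = 5 + (¼)*(-4) = 5 - 1 = 4)
m(V) = -33/4 + V/4 (m(V) = -8 + (-1 + V)/4 = -8 + (-¼ + V/4) = -33/4 + V/4)
u = 360 (u = (4*5)*18 = 20*18 = 360)
(102*(m(11) + p(-6, -4)) + u)*(-14928 + n) = (102*((-33/4 + (¼)*11) + 4) + 360)*(-14928 - 48395) = (102*((-33/4 + 11/4) + 4) + 360)*(-63323) = (102*(-11/2 + 4) + 360)*(-63323) = (102*(-3/2) + 360)*(-63323) = (-153 + 360)*(-63323) = 207*(-63323) = -13107861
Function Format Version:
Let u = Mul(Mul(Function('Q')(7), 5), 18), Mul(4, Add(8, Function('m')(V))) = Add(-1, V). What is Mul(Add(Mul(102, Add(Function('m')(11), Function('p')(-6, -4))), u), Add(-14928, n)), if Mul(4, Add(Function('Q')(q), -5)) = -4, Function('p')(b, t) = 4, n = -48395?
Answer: -13107861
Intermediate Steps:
Function('Q')(q) = 4 (Function('Q')(q) = Add(5, Mul(Rational(1, 4), -4)) = Add(5, -1) = 4)
Function('m')(V) = Add(Rational(-33, 4), Mul(Rational(1, 4), V)) (Function('m')(V) = Add(-8, Mul(Rational(1, 4), Add(-1, V))) = Add(-8, Add(Rational(-1, 4), Mul(Rational(1, 4), V))) = Add(Rational(-33, 4), Mul(Rational(1, 4), V)))
u = 360 (u = Mul(Mul(4, 5), 18) = Mul(20, 18) = 360)
Mul(Add(Mul(102, Add(Function('m')(11), Function('p')(-6, -4))), u), Add(-14928, n)) = Mul(Add(Mul(102, Add(Add(Rational(-33, 4), Mul(Rational(1, 4), 11)), 4)), 360), Add(-14928, -48395)) = Mul(Add(Mul(102, Add(Add(Rational(-33, 4), Rational(11, 4)), 4)), 360), -63323) = Mul(Add(Mul(102, Add(Rational(-11, 2), 4)), 360), -63323) = Mul(Add(Mul(102, Rational(-3, 2)), 360), -63323) = Mul(Add(-153, 360), -63323) = Mul(207, -63323) = -13107861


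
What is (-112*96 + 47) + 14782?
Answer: 4077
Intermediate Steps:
(-112*96 + 47) + 14782 = (-10752 + 47) + 14782 = -10705 + 14782 = 4077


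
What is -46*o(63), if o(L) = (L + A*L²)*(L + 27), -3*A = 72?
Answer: 394099020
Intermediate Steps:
A = -24 (A = -⅓*72 = -24)
o(L) = (27 + L)*(L - 24*L²) (o(L) = (L - 24*L²)*(L + 27) = (L - 24*L²)*(27 + L) = (27 + L)*(L - 24*L²))
-46*o(63) = -2898*(27 - 647*63 - 24*63²) = -2898*(27 - 40761 - 24*3969) = -2898*(27 - 40761 - 95256) = -2898*(-135990) = -46*(-8567370) = 394099020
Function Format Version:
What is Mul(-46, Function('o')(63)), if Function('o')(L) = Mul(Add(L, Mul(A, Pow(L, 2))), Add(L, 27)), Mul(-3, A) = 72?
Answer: 394099020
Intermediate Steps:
A = -24 (A = Mul(Rational(-1, 3), 72) = -24)
Function('o')(L) = Mul(Add(27, L), Add(L, Mul(-24, Pow(L, 2)))) (Function('o')(L) = Mul(Add(L, Mul(-24, Pow(L, 2))), Add(L, 27)) = Mul(Add(L, Mul(-24, Pow(L, 2))), Add(27, L)) = Mul(Add(27, L), Add(L, Mul(-24, Pow(L, 2)))))
Mul(-46, Function('o')(63)) = Mul(-46, Mul(63, Add(27, Mul(-647, 63), Mul(-24, Pow(63, 2))))) = Mul(-46, Mul(63, Add(27, -40761, Mul(-24, 3969)))) = Mul(-46, Mul(63, Add(27, -40761, -95256))) = Mul(-46, Mul(63, -135990)) = Mul(-46, -8567370) = 394099020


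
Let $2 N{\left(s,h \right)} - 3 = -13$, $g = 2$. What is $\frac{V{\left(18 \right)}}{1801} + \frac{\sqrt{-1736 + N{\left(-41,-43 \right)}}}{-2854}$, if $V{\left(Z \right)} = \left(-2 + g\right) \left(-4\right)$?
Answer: $- \frac{i \sqrt{1741}}{2854} \approx - 0.01462 i$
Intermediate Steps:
$N{\left(s,h \right)} = -5$ ($N{\left(s,h \right)} = \frac{3}{2} + \frac{1}{2} \left(-13\right) = \frac{3}{2} - \frac{13}{2} = -5$)
$V{\left(Z \right)} = 0$ ($V{\left(Z \right)} = \left(-2 + 2\right) \left(-4\right) = 0 \left(-4\right) = 0$)
$\frac{V{\left(18 \right)}}{1801} + \frac{\sqrt{-1736 + N{\left(-41,-43 \right)}}}{-2854} = \frac{0}{1801} + \frac{\sqrt{-1736 - 5}}{-2854} = 0 \cdot \frac{1}{1801} + \sqrt{-1741} \left(- \frac{1}{2854}\right) = 0 + i \sqrt{1741} \left(- \frac{1}{2854}\right) = 0 - \frac{i \sqrt{1741}}{2854} = - \frac{i \sqrt{1741}}{2854}$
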